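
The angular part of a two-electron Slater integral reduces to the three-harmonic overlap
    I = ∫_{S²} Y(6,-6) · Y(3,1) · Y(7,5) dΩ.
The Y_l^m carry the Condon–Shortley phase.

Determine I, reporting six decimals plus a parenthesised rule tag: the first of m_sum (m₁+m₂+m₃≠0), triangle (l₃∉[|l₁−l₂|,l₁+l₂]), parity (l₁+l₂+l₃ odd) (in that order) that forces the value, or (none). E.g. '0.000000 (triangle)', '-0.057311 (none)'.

0.138620 (none)

Checks pass: Σm=0; 16 even; l₃=7∈[3,9].
(2·6+1)(2·3+1)(2·7+1) = 1365
Δ: 2! 10! 4! / 17! → 1/2042040
sum: t=0:+1/207360 t=1:−1/57600 t=2:+1/207360 = -1/129600
3j²(6 3 7; 0 0 0) = Δ·Π!·Σ² = 168/12155  (sign +1)
sum: t=2:+1/29030400 = 1/29030400
3j²(6 3 7; -6 1 5) = Δ·Π!·Σ² = 99/7735  (sign +1)
combine: 4πI² = 1365·168/12155·99/7735 = 4536/18785
take √, sign +1: I = 0.13862003
No selection rule forces the value: the integral is nonzero (none).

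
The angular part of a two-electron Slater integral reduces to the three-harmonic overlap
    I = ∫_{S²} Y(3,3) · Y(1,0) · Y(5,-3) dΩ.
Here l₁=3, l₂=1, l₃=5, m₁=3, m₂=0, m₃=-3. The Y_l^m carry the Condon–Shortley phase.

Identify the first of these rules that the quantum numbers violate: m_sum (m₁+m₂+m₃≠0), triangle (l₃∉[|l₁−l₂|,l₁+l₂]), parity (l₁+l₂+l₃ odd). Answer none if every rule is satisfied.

triangle

azimuthal sum: 3 + 0 − 3 = 0  ✓
l₃ must lie in [2,4]; have l₃=5  ✗
L = 3 + 1 + 5 = 9 (odd)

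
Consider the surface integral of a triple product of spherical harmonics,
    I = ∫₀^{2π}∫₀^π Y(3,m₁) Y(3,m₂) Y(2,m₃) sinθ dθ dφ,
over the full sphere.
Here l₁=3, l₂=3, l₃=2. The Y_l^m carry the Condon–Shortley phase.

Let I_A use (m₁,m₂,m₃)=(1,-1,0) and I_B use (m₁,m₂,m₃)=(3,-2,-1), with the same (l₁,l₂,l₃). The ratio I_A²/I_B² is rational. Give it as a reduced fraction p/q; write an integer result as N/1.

9/25

Same 3,3,2: normalisation and zero-m 3j drop out of the ratio.
A: Δ: 4! 2! 2! / 9! → 1/3780; sum: t=0:+1/96 t=1:−1/6 t=2:+1/16 = -3/32; 3j²(3 3 2; 1 -1 0) = Δ·Π!·Σ² = 3/140  (sign -1)
B: Δ: 4! 2! 2! / 9! → 1/3780; sum: t=0:+1/48 = 1/48; 3j²(3 3 2; 3 -2 -1) = Δ·Π!·Σ² = 5/84  (sign -1)
I_A²/I_B² = (3/140)/(5/84) = 9/25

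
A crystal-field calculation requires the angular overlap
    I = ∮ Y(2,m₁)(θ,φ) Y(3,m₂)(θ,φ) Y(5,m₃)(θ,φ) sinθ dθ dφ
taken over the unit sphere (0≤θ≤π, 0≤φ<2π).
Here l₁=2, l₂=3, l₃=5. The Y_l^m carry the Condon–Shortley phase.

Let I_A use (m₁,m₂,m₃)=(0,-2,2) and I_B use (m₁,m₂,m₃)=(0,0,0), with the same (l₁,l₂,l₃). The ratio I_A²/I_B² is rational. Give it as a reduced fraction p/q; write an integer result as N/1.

63/100

Shared (l₁,l₂,l₃)=(2,3,5): N and (l;000)² cancel in I_A²/I_B².
A: Δ = 0!·4!·6!/11! = 1/2310; Racah Σ t=0..0: t=0:+1/480 = 1/480; ⇒ 3j(2 3 5; 0 -2 2)² = 3/110, sgn -1
B: Δ = 0!·4!·6!/11! = 1/2310; Racah Σ t=0..0: t=0:+1/144 = 1/144; ⇒ 3j(2 3 5; 0 0 0)² = 10/231, sgn -1
I_A²/I_B² = (3/110)/(10/231) = 63/100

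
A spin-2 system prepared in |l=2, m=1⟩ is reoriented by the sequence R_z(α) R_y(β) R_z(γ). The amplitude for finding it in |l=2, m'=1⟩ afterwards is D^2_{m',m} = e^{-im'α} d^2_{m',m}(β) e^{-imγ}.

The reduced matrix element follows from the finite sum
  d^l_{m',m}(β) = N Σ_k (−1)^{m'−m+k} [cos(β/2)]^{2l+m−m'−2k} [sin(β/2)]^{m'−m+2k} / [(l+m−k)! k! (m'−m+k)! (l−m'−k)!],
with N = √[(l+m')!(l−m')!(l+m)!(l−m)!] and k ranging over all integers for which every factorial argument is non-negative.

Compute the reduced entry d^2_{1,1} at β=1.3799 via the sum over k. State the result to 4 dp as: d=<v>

d^2_{1,1}(β=1.3799) via the finite sum:
With c≡cos(β/2)=0.771278 and s≡sin(β/2)=0.636499, N=[6·1·6·1]^{1/2}=6.000000
The bounds max(0,m−m')=0 and min(l+m,l−m')=1 give 2 terms
  k=0: (−1)^0·6.0000/(6)·0.7713^4·0.6365^0 = +0.353870
  k=1: (−1)^1·6.0000/(2)·0.7713^2·0.6365^2 = -0.722999
d^2_{1,1}(1.3799) = +0.353870 -0.722999 = -0.369130

d=-0.3691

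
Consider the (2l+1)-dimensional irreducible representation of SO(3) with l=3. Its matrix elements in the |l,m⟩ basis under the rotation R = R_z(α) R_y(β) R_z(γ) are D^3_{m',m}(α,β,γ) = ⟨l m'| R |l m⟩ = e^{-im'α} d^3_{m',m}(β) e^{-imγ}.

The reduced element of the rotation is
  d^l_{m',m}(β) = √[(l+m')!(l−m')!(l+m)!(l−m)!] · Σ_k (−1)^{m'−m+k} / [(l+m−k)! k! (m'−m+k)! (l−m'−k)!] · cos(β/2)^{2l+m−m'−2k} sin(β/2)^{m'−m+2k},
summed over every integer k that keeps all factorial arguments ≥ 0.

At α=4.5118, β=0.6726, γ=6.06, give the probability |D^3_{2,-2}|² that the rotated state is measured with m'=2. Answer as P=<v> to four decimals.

P=0.0027

Split into d^3_{2,-2}(β=0.6726) × two z-phases.
Half-angle: c=0.943982, s=0.329997. N=√(120·1·1·120)=120.000000
k: max(0,(-2)−(2))=0 … min(3+(-2),3−(2))=1
  k=0: (−1)^4·120.0000/(24)·0.9440^2·0.3300^4 = +0.052837
  k=1: (−1)^5·120.0000/(120)·0.9440^0·0.3300^6 = -0.001291
d^3_{2,-2}(0.6726) = +0.052837 -0.001291 = +0.051545
|D^3_{2,-2}|² = |d^3_{2,-2}(β)|² = (+0.051545)² = 0.002657 (the z-rotation phases have unit modulus)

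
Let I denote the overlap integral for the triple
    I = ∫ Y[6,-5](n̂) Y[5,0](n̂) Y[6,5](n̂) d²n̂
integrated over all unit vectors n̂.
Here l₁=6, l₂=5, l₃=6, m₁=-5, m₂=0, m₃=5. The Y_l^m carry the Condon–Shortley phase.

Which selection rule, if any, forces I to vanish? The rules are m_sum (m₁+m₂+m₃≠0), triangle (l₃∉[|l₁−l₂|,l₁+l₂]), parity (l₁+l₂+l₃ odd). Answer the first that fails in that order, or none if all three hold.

azimuthal sum: -5 + 0 + 5 = 0  ✓
1 ≤ 6 ≤ 11 (triangle on l)  ✓
L = 6 + 5 + 6 = 17 (odd)  ✗

parity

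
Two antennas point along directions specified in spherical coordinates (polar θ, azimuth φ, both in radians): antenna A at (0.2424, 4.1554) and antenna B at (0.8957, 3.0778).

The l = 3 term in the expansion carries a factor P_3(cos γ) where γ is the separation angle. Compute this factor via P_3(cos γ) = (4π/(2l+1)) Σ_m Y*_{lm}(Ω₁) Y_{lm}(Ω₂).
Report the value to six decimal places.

-0.202361

Expand P_3 via completeness: Σ_{m} conj(Y_{3,m}) at Ω₁ times Y_{3,m} at Ω₂ —
  m=-3: Y*=0.00574 - 0.00058j  Y=-0.19486 - 0.03775j  product -0.00114 - 0.00010j
  m=-2: Y*=-0.02521 + 0.05130j  Y=0.38607 + 0.04953j  product -0.01227 + 0.01856j
  m=-1: Y*=-0.15222 - 0.24443j  Y=-0.23993 - 0.01533j  product 0.03278 + 0.06098j
  m=+0: Y*=0.62017 + 0.00000j  Y=-0.24420 + 0.00000j  product -0.15144 + 0.00000j
  m=+1: Y*=0.15222 - 0.24443j  Y=0.23993 - 0.01533j  product 0.03278 - 0.06098j
  m=+2: Y*=-0.02521 - 0.05130j  Y=0.38607 - 0.04953j  product -0.01227 - 0.01856j
  m=+3: Y*=-0.00574 - 0.00058j  Y=0.19486 - 0.03775j  product -0.00114 + 0.00010j
Σ over m = -0.11272 - 0.00000j; ×(4π/7) → -0.20236 - 0.00000j. Real part: -0.202361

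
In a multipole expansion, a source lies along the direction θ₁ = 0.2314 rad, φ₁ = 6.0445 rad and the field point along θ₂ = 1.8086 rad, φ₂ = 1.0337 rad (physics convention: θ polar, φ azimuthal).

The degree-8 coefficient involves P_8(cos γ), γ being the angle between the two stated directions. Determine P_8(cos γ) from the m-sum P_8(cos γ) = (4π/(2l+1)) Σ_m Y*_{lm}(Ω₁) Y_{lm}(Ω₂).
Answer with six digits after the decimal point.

Term-by-term m-sum for l=8 (normalisation 4π/17 = 0.739198):
  m=-8: Y*=(-0.000001, -0.000004)  Y=(-0.165619, -0.375274)  product (-0.000001, 0.000001)
  m=-7: Y*=(-0.000007, -0.000067)  Y=(-0.230461, 0.324129)  product (0.000023, 0.000013)
  m=-6: Y*=(0.000100, -0.000717)  Y=(-0.052986, -0.004300)  product (-0.000008, 0.000038)
  m=-5: Y*=(0.002074, -0.005234)  Y=(0.158559, 0.323184)  product (0.002020, -0.000159)
  m=-4: Y*=(0.018770, -0.026512)  Y=(0.039983, -0.061348)  product (-0.000876, -0.002212)
  m=-3: Y*=(0.103462, -0.090024)  Y=(0.316536, 0.012824)  product (0.033904, -0.027169)
  m=-2: Y*=(0.354310, -0.183275)  Y=(-0.060285, -0.111247)  product (-0.041748, -0.028367)
  m=-1: Y*=(0.657068, -0.159880)  Y=(0.149885, -0.251701)  product (0.058243, -0.189348)
  m=+0: Y*=(0.283148, -0.000000)  Y=(-0.141498, 0.000000)  product (-0.040065, 0.000000)
  m=+1: Y*=(-0.657068, -0.159880)  Y=(-0.149885, -0.251701)  product (0.058243, 0.189348)
  m=+2: Y*=(0.354310, 0.183275)  Y=(-0.060285, 0.111247)  product (-0.041748, 0.028367)
  m=+3: Y*=(-0.103462, -0.090024)  Y=(-0.316536, 0.012824)  product (0.033904, 0.027169)
  m=+4: Y*=(0.018770, 0.026512)  Y=(0.039983, 0.061348)  product (-0.000876, 0.002212)
  m=+5: Y*=(-0.002074, -0.005234)  Y=(-0.158559, 0.323184)  product (0.002020, 0.000159)
  m=+6: Y*=(0.000100, 0.000717)  Y=(-0.052986, 0.004300)  product (-0.000008, -0.000038)
  m=+7: Y*=(0.000007, -0.000067)  Y=(0.230461, 0.324129)  product (0.000023, -0.000013)
  m=+8: Y*=(-0.000001, 0.000004)  Y=(-0.165619, 0.375274)  product (-0.000001, -0.000001)
Total Σ_m = (0.063047, 0.000000). Multiply by 0.739198: (0.046605, 0.000000). P_8(cos γ) = 0.046605

0.046605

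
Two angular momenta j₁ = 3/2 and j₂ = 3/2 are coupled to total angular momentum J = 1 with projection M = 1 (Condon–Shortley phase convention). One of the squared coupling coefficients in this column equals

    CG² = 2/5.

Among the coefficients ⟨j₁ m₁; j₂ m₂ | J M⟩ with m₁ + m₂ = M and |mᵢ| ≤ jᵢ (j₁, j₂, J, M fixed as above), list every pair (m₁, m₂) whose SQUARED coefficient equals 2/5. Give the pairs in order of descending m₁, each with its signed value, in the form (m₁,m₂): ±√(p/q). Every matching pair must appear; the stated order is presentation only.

Admissible pairs with m₁+m₂ = M = 1: (-1/2,3/2), (1/2,1/2), (3/2,-1/2)
  (m₁,m₂)=(3/2,-1/2): CG² = 3/10, CG = +√(3/10)
  (m₁,m₂)=(1/2,1/2): CG² = 2/5, CG = −√(2/5)   ← matches the target
  (m₁,m₂)=(-1/2,3/2): CG² = 3/10, CG = +√(3/10)
Pairs with CG² = 2/5: (1/2,1/2): −√(2/5)

(1/2,1/2): −√(2/5)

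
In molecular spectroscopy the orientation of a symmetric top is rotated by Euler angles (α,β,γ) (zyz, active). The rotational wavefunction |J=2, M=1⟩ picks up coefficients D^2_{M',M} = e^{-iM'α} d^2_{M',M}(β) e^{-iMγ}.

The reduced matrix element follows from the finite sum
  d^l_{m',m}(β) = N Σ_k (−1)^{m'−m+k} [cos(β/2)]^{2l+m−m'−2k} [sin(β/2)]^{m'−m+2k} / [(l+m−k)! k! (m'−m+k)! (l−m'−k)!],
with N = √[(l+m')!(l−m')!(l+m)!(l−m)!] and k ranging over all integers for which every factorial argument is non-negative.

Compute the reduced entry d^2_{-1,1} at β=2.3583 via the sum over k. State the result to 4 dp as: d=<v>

d^2_{-1,1}(β=2.3583) via the finite sum:
With c≡cos(β/2)=0.381711 and s≡sin(β/2)=0.924282, N=[1·6·6·1]^{1/2}=6.000000
The bounds max(0,m−m')=2 and min(l+m,l−m')=3 give 2 terms
  k=2: (−1)^0·6.0000/(2)·0.3817^2·0.9243^2 = +0.373421
  k=3: (−1)^1·6.0000/(6)·0.3817^0·0.9243^4 = -0.729823
d^2_{-1,1}(2.3583) = +0.373421 -0.729823 = -0.356403

d=-0.3564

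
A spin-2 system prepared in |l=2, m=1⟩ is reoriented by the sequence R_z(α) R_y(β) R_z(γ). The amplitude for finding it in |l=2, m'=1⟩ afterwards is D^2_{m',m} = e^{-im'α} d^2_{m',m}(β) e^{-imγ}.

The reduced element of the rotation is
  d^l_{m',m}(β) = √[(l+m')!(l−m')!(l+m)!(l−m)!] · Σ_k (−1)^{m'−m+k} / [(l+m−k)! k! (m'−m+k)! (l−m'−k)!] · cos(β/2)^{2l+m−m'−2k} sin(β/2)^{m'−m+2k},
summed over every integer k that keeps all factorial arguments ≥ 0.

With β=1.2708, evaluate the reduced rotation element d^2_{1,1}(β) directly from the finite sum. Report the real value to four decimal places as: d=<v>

d^2_{1,1}(β=1.2708) via the finite sum:
c=cos(1.270800/2)=0.804834, s=sin(1.270800/2)=0.593499; N=√[6·1·6·1]=6.000000
Admissible k: 0..1 (factorial args all ≥0)
  k=0: (−1)^0·6.0000/(6)·0.8048^4·0.5935^0 = +0.419591
  k=1: (−1)^1·6.0000/(2)·0.8048^2·0.5935^2 = -0.684502
d^2_{1,1}(1.2708) = +0.419591 -0.684502 = -0.264912

d=-0.2649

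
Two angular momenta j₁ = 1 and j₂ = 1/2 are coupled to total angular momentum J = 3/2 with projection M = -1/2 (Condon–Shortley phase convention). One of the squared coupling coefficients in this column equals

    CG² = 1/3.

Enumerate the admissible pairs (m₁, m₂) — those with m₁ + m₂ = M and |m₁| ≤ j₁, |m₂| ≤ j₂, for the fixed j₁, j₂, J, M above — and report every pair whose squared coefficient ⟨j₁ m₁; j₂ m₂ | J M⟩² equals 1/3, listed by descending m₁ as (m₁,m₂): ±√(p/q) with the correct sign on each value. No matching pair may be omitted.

(-1,1/2): +√(1/3)

Admissible pairs with m₁+m₂ = M = -1/2: (-1,1/2), (0,-1/2)
  (m₁,m₂)=(0,-1/2): CG² = 2/3, CG = +√(2/3)
  (m₁,m₂)=(-1,1/2): CG² = 1/3, CG = +√(1/3)   ← matches the target
Pairs with CG² = 1/3: (-1,1/2): +√(1/3)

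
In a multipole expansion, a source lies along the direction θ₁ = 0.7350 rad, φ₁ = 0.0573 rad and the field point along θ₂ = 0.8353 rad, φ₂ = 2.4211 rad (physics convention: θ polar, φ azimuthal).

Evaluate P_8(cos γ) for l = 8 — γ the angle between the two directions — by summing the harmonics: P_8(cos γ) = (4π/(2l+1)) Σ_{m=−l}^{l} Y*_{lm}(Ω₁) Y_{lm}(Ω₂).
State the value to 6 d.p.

0.092946

Expand P_8 via completeness: Σ_{m} conj(Y_{8,m}) at Ω₁ times Y_{8,m} at Ω₂ —
  m=-8: (0.018901, 0.009327) × (0.040895, -0.023374) = (0.000991, -0.000060)  (running Σ = (0.000991, -0.000060))
  m=-7: (0.085863, 0.036414) × (-0.055416, 0.161229) = (-0.010629, 0.011826)  (running Σ = (-0.009638, 0.011765))
  m=-6: (0.233792, 0.083702) × (-0.136647, -0.332966) = (-0.004077, -0.089283)  (running Σ = (-0.013715, -0.077517))
  m=-5: (0.412313, 0.121469) × (0.411061, 0.204105) = (0.144693, 0.134087)  (running Σ = (0.130978, 0.056569))
  m=-4: (0.424817, 0.099110) × (-0.243972, 0.064803) = (-0.110066, 0.003349)  (running Σ = (0.020912, 0.059919))
  m=-3: (0.096796, 0.016805) × (-0.106566, 0.158925) = (-0.012986, 0.013592)  (running Σ = (0.007926, 0.073511))
  m=-2: (-0.333457, -0.038382) × (-0.047709, -0.365457) = (0.001882, 0.123695)  (running Σ = (0.009808, 0.197207))
  m=-1: (-0.272472, -0.015630) × (-0.019807, -0.017390) = (0.005125, 0.005048)  (running Σ = (0.014933, 0.202254))
  m=0: (0.259802, -0.000000) × (0.369025, 0.000000) = (0.095873, 0.000000)  (running Σ = (0.110806, 0.202254))
  m=1: (0.272472, -0.015630) × (0.019807, -0.017390) = (0.005125, -0.005048)  (running Σ = (0.115931, 0.197207))
  m=2: (-0.333457, 0.038382) × (-0.047709, 0.365457) = (0.001882, -0.123695)  (running Σ = (0.117813, 0.073511))
  m=3: (-0.096796, 0.016805) × (0.106566, 0.158925) = (-0.012986, -0.013592)  (running Σ = (0.104827, 0.059919))
  m=4: (0.424817, -0.099110) × (-0.243972, -0.064803) = (-0.110066, -0.003349)  (running Σ = (-0.005239, 0.056569))
  m=5: (-0.412313, 0.121469) × (-0.411061, 0.204105) = (0.144693, -0.134087)  (running Σ = (0.139454, -0.077517))
  m=6: (0.233792, -0.083702) × (-0.136647, 0.332966) = (-0.004077, 0.089283)  (running Σ = (0.135377, 0.011765))
  m=7: (-0.085863, 0.036414) × (0.055416, 0.161229) = (-0.010629, -0.011826)  (running Σ = (0.124748, -0.000060))
  m=8: (0.018901, -0.009327) × (0.040895, 0.023374) = (0.000991, 0.000060)  (running Σ = (0.125739, -0.000000))
Σ over m = (0.125739, -0.000000); ×(4π/17) → (0.092946, -0.000000). Real part: 0.092946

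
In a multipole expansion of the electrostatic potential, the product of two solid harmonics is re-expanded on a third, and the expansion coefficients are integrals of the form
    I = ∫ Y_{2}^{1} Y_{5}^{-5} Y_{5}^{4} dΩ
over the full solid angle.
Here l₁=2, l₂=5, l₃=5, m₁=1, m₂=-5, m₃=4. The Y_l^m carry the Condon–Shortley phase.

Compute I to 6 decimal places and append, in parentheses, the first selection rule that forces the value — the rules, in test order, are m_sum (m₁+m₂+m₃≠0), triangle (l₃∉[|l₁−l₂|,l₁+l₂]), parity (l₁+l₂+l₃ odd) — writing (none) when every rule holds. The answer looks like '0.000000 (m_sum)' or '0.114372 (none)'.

-0.187924 (none)

Checks pass: Σm=0; 12 even; l₃=5∈[3,7].
(2·2+1)(2·5+1)(2·5+1) = 605
Δ: 2! 2! 8! / 13! → 1/38610
sum: t=0:+1/2880 t=1:−1/576 t=2:+1/2880 = -1/960
3j²(2 5 5; 0 0 0) = Δ·Π!·Σ² = 10/429  (sign +1)
sum: t=0:+1/80640 = 1/80640
3j²(2 5 5; 1 -5 4) = Δ·Π!·Σ² = 9/286  (sign -1)
combine: 4πI² = 605·10/429·9/286 = 75/169
take √, sign -1: I = -0.18792404
No selection rule forces the value: the integral is nonzero (none).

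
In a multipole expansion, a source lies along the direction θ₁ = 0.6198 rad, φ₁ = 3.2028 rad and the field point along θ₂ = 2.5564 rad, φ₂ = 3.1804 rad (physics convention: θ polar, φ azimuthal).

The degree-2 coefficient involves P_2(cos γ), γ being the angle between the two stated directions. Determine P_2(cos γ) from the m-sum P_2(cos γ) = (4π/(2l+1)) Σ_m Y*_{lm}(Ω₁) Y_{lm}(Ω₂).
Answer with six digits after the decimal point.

Addition theorem: P_2(cos γ) = (4π/5) Σ_m Y*_{lm}(Ω₁) Y_{lm}(Ω₂), m = −2…2:
  term(m=-2) = (0.015345, 0.000688)   from Y*(Ω₁)=(0.129358, 0.015915), Y(Ω₂)=(0.117498, -0.009138)
  term(m=-1) = (-0.129906, -0.002910)   from Y*(Ω₁)=(-0.364598, -0.022344), Y(Ω₂)=(0.355452, -0.013801)
  term(m=+0) = (0.106576, 0.000000)   from Y*(Ω₁)=(0.311532, -0.000000), Y(Ω₂)=(0.342104, 0.000000)
  term(m=+1) = (-0.129906, 0.002910)   from Y*(Ω₁)=(0.364598, -0.022344), Y(Ω₂)=(-0.355452, -0.013801)
  term(m=+2) = (0.015345, -0.000688)   from Y*(Ω₁)=(0.129358, -0.015915), Y(Ω₂)=(0.117498, 0.009138)
Σ over m = (-0.122545, 0.000000); ×(4π/5) → (-0.307990, 0.000000). Real part: -0.307990

-0.307990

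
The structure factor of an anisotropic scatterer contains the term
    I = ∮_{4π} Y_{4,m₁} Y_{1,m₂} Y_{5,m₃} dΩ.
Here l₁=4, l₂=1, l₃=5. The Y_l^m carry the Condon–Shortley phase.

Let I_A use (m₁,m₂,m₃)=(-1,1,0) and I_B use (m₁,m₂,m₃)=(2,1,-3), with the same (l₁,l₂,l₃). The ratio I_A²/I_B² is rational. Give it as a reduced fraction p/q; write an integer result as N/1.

Shared (l₁,l₂,l₃)=(4,1,5): N and (l;000)² cancel in I_A²/I_B².
A: Δ = 0!·8!·2!/11! = 1/495; Racah Σ t=0..0: t=0:+1/1440 = 1/1440; ⇒ 3j(4 1 5; -1 1 0)² = 2/99, sgn -1
B: Δ = 0!·8!·2!/11! = 1/495; Racah Σ t=0..0: t=0:+1/2880 = 1/2880; ⇒ 3j(4 1 5; 2 1 -3)² = 28/495, sgn +1
I_A²/I_B² = (2/99)/(28/495) = 5/14

5/14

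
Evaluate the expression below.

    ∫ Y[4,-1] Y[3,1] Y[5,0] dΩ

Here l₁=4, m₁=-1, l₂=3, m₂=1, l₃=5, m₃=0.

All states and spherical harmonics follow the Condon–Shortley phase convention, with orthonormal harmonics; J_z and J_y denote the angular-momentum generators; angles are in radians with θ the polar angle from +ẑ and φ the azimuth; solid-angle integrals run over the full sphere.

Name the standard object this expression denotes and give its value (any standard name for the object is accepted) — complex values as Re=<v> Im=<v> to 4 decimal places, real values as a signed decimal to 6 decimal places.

This is a Gaunt coefficient — the integral of a triple product of spherical harmonics over the sphere.
m-sum 0 ✓  L=12 even ✓  1≤5≤7 ✓
Π(2lᵢ+1) = 9×7×11 = 693
triangle coeff Δ(4,3,5) = 1/180180
Σ_t [0,2]: t=0:+1/576 t=1:−1/144 t=2:+1/576 = -1/288
(3j)²=20/1001 [(4 3 5; 0 0 0)], sign=+1
Σ_t [0,2]: t=0:+1/5760 t=1:−1/288 t=2:+1/288 = 1/5760
(3j)²=1/12012 [(4 3 5; -1 1 0)], sign=-1
⇒ 4πI² = 15/13013
I = (-1)√(15/13013/(4π)) = -0.00957750

Gaunt coefficient, -0.009577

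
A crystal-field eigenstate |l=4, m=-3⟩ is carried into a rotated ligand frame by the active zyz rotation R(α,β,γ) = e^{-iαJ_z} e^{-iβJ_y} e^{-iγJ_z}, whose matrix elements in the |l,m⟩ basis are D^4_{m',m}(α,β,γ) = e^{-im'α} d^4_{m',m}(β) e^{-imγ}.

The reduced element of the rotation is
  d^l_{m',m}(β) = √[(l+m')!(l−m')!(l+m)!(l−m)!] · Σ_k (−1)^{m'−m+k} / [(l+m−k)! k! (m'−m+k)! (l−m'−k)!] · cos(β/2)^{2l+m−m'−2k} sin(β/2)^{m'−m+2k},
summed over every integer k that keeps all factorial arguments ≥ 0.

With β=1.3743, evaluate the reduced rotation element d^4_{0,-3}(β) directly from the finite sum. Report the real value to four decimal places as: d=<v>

d^4_{0,-3}(β=1.3743) via the finite sum:
c=cos(1.374300/2)=0.773057, s=sin(1.374300/2)=0.634337; N=√[24·24·1·5040]=1703.830978
The bounds max(0,m−m')=0 and min(l+m,l−m')=1 give 2 terms
  k=0: (−1)^3·1703.8310/(144)·0.7731^5·0.6343^3 = -0.833836
  k=1: (−1)^4·1703.8310/(144)·0.7731^3·0.6343^5 = +0.561432
d^4_{0,-3}(1.3743) = -0.833836 +0.561432 = -0.272404

d=-0.2724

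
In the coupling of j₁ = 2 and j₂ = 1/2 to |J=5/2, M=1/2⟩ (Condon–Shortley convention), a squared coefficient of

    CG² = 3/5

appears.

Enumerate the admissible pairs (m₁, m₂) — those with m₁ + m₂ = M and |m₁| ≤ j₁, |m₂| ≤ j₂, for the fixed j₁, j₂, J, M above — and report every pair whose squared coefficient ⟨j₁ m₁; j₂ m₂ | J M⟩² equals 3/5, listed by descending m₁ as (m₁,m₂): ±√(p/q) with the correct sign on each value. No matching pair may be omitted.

(0,1/2): +√(3/5)

Admissible pairs with m₁+m₂ = M = 1/2: (0,1/2), (1,-1/2)
  (m₁,m₂)=(1,-1/2): CG² = 2/5, CG = +√(2/5)
  (m₁,m₂)=(0,1/2): CG² = 3/5, CG = +√(3/5)   ← matches the target
Pairs with CG² = 3/5: (0,1/2): +√(3/5)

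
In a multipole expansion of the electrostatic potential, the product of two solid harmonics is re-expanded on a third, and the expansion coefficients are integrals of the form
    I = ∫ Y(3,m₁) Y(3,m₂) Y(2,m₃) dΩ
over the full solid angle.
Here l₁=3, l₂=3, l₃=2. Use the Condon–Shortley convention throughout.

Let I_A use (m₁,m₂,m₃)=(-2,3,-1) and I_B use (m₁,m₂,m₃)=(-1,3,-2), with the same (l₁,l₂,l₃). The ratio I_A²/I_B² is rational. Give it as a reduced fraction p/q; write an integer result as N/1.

5/2

Shared (l₁,l₂,l₃)=(3,3,2): N and (l;000)² cancel in I_A²/I_B².
A: Δ = 4!·2!·2!/9! = 1/3780; Racah Σ t=4..4: t=4:+1/48 = 1/48; ⇒ 3j(3 3 2; -2 3 -1)² = 5/84, sgn -1
B: Δ = 4!·2!·2!/9! = 1/3780; Racah Σ t=4..4: t=4:+1/96 = 1/96; ⇒ 3j(3 3 2; -1 3 -2)² = 1/42, sgn +1
I_A²/I_B² = (5/84)/(1/42) = 5/2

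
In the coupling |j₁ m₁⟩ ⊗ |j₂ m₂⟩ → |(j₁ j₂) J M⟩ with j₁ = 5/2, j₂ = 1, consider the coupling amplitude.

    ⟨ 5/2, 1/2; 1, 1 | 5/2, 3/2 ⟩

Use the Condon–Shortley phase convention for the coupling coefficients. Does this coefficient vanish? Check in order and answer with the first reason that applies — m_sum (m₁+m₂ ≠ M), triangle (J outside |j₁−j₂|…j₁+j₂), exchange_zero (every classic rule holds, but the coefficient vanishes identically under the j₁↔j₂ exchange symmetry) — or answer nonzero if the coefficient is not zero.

nonzero

m-sum: m₁+m₂ = 1/2+1 = 3/2, M = 3/2  ✓
triangle: |j₁−j₂| = 3/2 ≤ J = 5/2 ≤ j₁+j₂ = 7/2  ✓
exchange: j₁≠j₂ or m₁≠m₂ — the exchange symmetry imposes no constraint here
value check: CG = −√(16/35) = -0.676123 ≠ 0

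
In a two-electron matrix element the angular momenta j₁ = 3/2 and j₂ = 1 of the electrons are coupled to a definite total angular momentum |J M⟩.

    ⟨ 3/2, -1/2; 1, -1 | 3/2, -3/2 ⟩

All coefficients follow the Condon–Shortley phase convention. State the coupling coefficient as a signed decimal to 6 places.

√[4·1!2!1!/5! · 1!2!0!2!0!3!] = √(8/5)
  +(−1)^0/∏(0,1,2,0,0,1)! = 1/2  (running 1/2)
⟨..|..⟩ = √(8/5)·(1/2) = +0.632456

+√(2/5) ≈ +0.632456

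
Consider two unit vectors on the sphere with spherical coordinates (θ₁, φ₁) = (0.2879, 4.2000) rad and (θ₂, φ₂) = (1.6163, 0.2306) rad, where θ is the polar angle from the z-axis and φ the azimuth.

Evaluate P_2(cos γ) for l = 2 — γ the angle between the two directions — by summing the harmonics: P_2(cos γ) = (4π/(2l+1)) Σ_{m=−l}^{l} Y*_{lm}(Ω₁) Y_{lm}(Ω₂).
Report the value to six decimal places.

-0.416810

Summing Y*_{l m}(θ₁,φ₁)·Y_{l m}(θ₂,φ₂) over m ∈ [−2, 2]; prefactor 4π/(2·2+1) = 2.513274:
  m=-2: (-0.016172+0.026614i) × (+0.345200-0.171545i) = -0.001017+0.011961i  (running Σ = -0.001017+0.011961i)
  m=-1: (-0.103116-0.183317i) × (-0.034176+0.008024i) = +0.004995+0.005438i  (running Σ = +0.003978+0.017399i)
  m=0: (+0.554501-0.000000i) × (-0.313434+0.000000i) = -0.173799+0.000000i  (running Σ = -0.169821+0.017399i)
  m=1: (+0.103116-0.183317i) × (+0.034176+0.008024i) = +0.004995-0.005438i  (running Σ = -0.164826+0.011961i)
  m=2: (-0.016172-0.026614i) × (+0.345200+0.171545i) = -0.001017-0.011961i  (running Σ = -0.165843-0.000000i)
Accumulated sum -0.165843-0.000000i; after 4π/(2l+1) scaling, -0.416810-0.000000i ⇒ P_2 = -0.416810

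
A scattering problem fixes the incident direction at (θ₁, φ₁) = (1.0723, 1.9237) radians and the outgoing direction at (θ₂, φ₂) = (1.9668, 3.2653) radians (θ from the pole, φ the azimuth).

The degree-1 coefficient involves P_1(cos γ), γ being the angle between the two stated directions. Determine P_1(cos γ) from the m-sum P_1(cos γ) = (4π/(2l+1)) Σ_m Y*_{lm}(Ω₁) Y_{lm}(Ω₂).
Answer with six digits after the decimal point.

-0.000319

Summing Y*_{l m}(θ₁,φ₁)·Y_{l m}(θ₂,φ₂) over m ∈ [−1, 1]; prefactor 4π/(2·1+1) = 4.188790:
  [-1]  conj(Y_{1,-1})(Ω₁) = -0.104879+0.284748i ; Y_{1,-1}(Ω₂) = -0.316320+0.039332i ; Δ = +0.021976-0.094197i
  [+0]  conj(Y_{1,0})(Ω₁) = +0.233603-0.000000i ; Y_{1,0}(Ω₂) = -0.188471+0.000000i ; Δ = -0.044027+0.000000i
  [+1]  conj(Y_{1,1})(Ω₁) = +0.104879+0.284748i ; Y_{1,1}(Ω₂) = +0.316320+0.039332i ; Δ = +0.021976+0.094197i
Σ over m = -0.000076+0.000000i; ×(4π/3) → -0.000319+0.000000i. Real part: -0.000319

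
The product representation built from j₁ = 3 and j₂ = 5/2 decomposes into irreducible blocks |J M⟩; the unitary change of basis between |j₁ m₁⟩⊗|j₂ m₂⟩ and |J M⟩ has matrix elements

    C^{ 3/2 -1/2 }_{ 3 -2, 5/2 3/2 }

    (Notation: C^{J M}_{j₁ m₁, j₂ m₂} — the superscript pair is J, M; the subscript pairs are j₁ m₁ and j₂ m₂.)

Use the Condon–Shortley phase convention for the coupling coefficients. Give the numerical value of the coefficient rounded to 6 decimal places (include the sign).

√[4·4!2!1!/8! · 1!5!4!1!1!2!] = √(192/7)
  +(−1)^3/∏(3,1,2,1,0,0)! = -1/12  (running -1/12)
  +(−1)^4/∏(4,0,1,0,1,1)! = 1/24  (running -1/24)
⟨..|..⟩ = √(192/7)·(-1/24) = -0.218218

-0.218218  (= −√(1/21))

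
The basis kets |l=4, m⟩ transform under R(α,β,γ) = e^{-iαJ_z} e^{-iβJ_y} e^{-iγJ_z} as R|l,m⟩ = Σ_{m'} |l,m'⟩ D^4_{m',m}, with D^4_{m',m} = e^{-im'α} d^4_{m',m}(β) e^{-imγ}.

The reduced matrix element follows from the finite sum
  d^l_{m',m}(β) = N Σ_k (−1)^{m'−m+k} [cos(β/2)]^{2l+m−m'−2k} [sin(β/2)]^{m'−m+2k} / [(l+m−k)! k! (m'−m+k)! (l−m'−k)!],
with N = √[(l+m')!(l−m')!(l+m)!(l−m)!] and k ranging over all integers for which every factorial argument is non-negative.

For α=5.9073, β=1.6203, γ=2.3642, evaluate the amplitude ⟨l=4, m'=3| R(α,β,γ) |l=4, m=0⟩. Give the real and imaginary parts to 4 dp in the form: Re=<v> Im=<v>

Re=0.0313 Im=0.0659

First d^4_{3,0}(β=1.6203), then the phase factors e^{-i(3)α} and e^{-i(0)γ}:
With c≡cos(β/2)=0.689390 and s≡sin(β/2)=0.724391, N=[5040·1·24·24]^{1/2}=1703.830978
Admissible k: 0..1 (factorial args all ≥0)
  k=0: (−1)^3·1703.8310/(144)·0.6894^5·0.7244^3 = -0.700336
  k=1: (−1)^4·1703.8310/(144)·0.6894^3·0.7244^5 = +0.773255
d^4_{3,0}(1.6203) = -0.700336 +0.773255 = +0.072918
Phases: e^{-i·(3)·5.9073}=+0.428779+0.903410i, e^{-i·(0)·2.3642}=+1.000000+0.000000i ⇒ D=+0.031266+0.065875i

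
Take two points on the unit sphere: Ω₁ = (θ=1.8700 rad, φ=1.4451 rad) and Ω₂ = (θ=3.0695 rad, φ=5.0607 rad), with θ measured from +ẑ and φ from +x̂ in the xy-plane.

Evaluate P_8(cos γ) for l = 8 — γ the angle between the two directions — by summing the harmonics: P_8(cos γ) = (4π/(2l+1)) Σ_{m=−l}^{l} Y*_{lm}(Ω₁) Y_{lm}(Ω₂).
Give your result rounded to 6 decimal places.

-0.115431

Addition theorem: P_8(cos γ) = (4π/17) Σ_m Y*_{lm}(Ω₁) Y_{lm}(Ω₂), m = −8…8:
  term(m=-8) = (-0.000000, 0.000000)   from Y*(Ω₁)=(0.191920, -0.302592), Y(Ω₂)=(-0.000000, -0.000000)
  term(m=-7) = (0.000000, -0.000000)   from Y*(Ω₁)=(0.340723, 0.281739), Y(Ω₂)=(0.000000, -0.000000)
  term(m=-6) = (-0.000000, -0.000000)   from Y*(Ω₁)=(-0.063339, 0.059503), Y(Ω₂)=(0.000000, 0.000001)
  term(m=-5) = (-0.000004, -0.000004)   from Y*(Ω₁)=(0.190498, 0.262108), Y(Ω₂)=(-0.000018, 0.000003)
  term(m=-4) = (0.000025, 0.000074)   from Y*(Ω₁)=(-0.189888, 0.104424), Y(Ω₂)=(0.000063, -0.000354)
  term(m=-3) = (-0.000177, 0.001178)   from Y*(Ω₁)=(0.085650, 0.216266), Y(Ω₂)=(0.004430, 0.002571)
  term(m=-2) = (0.007880, -0.010973)   from Y*(Ω₁)=(-0.251454, 0.064580), Y(Ω₂)=(-0.039913, 0.033388)
  term(m=-1) = (0.056664, -0.029070)   from Y*(Ω₁)=(0.023516, 0.186099), Y(Ω₂)=(-0.115880, -0.319128)
  term(m=+0) = (-0.284933, -0.000000)   from Y*(Ω₁)=(-0.269621, -0.000000), Y(Ω₂)=(1.056791, 0.000000)
  term(m=+1) = (0.056664, 0.029070)   from Y*(Ω₁)=(-0.023516, 0.186099), Y(Ω₂)=(0.115880, -0.319128)
  term(m=+2) = (0.007880, 0.010973)   from Y*(Ω₁)=(-0.251454, -0.064580), Y(Ω₂)=(-0.039913, -0.033388)
  term(m=+3) = (-0.000177, -0.001178)   from Y*(Ω₁)=(-0.085650, 0.216266), Y(Ω₂)=(-0.004430, 0.002571)
  term(m=+4) = (0.000025, -0.000074)   from Y*(Ω₁)=(-0.189888, -0.104424), Y(Ω₂)=(0.000063, 0.000354)
  term(m=+5) = (-0.000004, 0.000004)   from Y*(Ω₁)=(-0.190498, 0.262108), Y(Ω₂)=(0.000018, 0.000003)
  term(m=+6) = (-0.000000, 0.000000)   from Y*(Ω₁)=(-0.063339, -0.059503), Y(Ω₂)=(0.000000, -0.000001)
  term(m=+7) = (0.000000, 0.000000)   from Y*(Ω₁)=(-0.340723, 0.281739), Y(Ω₂)=(-0.000000, -0.000000)
  term(m=+8) = (-0.000000, -0.000000)   from Y*(Ω₁)=(0.191920, 0.302592), Y(Ω₂)=(-0.000000, 0.000000)
Σ over m = (-0.156156, 0.000000); ×(4π/17) → (-0.115431, 0.000000). Real part: -0.115431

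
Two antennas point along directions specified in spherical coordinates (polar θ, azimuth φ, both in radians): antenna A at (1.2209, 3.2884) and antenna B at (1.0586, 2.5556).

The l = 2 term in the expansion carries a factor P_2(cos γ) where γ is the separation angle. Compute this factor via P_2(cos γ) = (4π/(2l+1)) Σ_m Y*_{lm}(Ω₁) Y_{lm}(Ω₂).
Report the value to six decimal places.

0.404805

Addition theorem: P_2(cos γ) = (4π/5) Σ_m Y*_{lm}(Ω₁) Y_{lm}(Ω₂), m = −2…2:
  m=-2: Y*=+0.326294+0.098656i  Y=+0.113971+0.270462i  product +0.010505+0.099494i
  m=-1: Y*=-0.246107-0.036392i  Y=-0.274971-0.182517i  product +0.061030+0.054925i
  m=+0: Y*=-0.204205-0.000000i  Y=-0.088129+0.000000i  product +0.017996+0.000000i
  m=+1: Y*=+0.246107-0.036392i  Y=+0.274971-0.182517i  product +0.061030-0.054925i
  m=+2: Y*=+0.326294-0.098656i  Y=+0.113971-0.270462i  product +0.010505-0.099494i
Total Σ_m = +0.161067+0.000000i. Multiply by 2.513274: +0.404805+0.000000i. P_2(cos γ) = 0.404805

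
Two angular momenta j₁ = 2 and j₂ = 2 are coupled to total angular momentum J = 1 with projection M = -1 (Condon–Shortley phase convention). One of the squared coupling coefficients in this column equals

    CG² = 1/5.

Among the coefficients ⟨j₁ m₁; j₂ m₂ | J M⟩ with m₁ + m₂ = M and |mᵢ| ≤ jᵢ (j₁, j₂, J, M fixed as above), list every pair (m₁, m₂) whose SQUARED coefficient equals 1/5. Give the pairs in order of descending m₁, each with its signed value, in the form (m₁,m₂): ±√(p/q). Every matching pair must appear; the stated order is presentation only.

(1,-2): +√(1/5); (-2,1): −√(1/5)

Admissible pairs with m₁+m₂ = M = -1: (-2,1), (-1,0), (0,-1), (1,-2)
  (m₁,m₂)=(1,-2): CG² = 1/5, CG = +√(1/5)   ← matches the target
  (m₁,m₂)=(0,-1): CG² = 3/10, CG = −√(3/10)
  (m₁,m₂)=(-1,0): CG² = 3/10, CG = +√(3/10)
  (m₁,m₂)=(-2,1): CG² = 1/5, CG = −√(1/5)   ← matches the target
Pairs with CG² = 1/5: (1,-2): +√(1/5); (-2,1): −√(1/5)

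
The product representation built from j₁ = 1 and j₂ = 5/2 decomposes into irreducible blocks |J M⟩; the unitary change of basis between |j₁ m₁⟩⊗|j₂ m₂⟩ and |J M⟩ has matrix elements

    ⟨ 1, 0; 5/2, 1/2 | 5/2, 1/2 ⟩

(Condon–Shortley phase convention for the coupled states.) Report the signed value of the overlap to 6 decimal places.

-0.169031  (= −√(1/35))

√[6·1!1!4!/7! · 1!1!3!2!3!2!] = √(144/35)
  +(−1)^0/∏(0,1,1,3,0,1)! = 1/6  (running 1/6)
  +(−1)^1/∏(1,0,0,2,1,2)! = -1/4  (running -1/12)
⟨..|..⟩ = √(144/35)·(-1/12) = -0.169031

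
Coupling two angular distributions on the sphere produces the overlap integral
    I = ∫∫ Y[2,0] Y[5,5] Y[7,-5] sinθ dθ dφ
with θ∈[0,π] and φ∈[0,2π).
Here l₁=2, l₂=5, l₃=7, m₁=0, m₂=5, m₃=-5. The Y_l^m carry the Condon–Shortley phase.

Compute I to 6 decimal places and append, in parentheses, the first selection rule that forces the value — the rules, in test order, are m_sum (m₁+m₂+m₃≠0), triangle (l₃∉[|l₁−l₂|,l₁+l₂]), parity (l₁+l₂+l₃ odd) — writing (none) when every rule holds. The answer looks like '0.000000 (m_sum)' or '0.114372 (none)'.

-0.092064 (none)

m-sum 0 ✓  L=14 even ✓  3≤7≤7 ✓
Π(2lᵢ+1) = 5×11×15 = 825
triangle coeff Δ(2,5,7) = 1/15015
Σ_t [0,0]: t=0:+1/57600 = 1/57600
(3j)²=21/715 [(2 5 7; 0 0 0)], sign=-1
Σ_t [0,0]: t=0:+1/14515200 = 1/14515200
(3j)²=2/455 [(2 5 7; 0 5 -5)], sign=+1
⇒ 4πI² = 18/169
I = (-1)√(18/169/(4π)) = -0.09206360
No selection rule forces the value: the integral is nonzero (none).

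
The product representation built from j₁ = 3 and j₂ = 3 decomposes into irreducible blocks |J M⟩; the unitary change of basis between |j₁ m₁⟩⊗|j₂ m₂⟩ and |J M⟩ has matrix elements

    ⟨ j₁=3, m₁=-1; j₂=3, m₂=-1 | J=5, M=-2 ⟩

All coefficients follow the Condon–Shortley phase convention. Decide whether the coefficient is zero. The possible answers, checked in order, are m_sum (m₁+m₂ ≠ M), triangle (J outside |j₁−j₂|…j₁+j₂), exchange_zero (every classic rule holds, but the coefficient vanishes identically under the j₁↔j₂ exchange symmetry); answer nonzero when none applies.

m-sum: m₁+m₂ = -1+(-1) = -2, M = -2  ✓
triangle: |j₁−j₂| = 0 ≤ J = 5 ≤ j₁+j₂ = 6  ✓
exchange: j₁=j₂ and m₁=m₂, and (−1)^(j₁+j₂−J) = (−1)^1 = −1 forces ⟨j₁m₁;j₂m₂|JM⟩ = −⟨j₂m₂;j₁m₁|JM⟩ = −⟨j₁m₁;j₂m₂|JM⟩ ⇒ the coefficient vanishes identically
Racah sum check: Σ_k collapses to 0 ⇒ CG = 0

exchange_zero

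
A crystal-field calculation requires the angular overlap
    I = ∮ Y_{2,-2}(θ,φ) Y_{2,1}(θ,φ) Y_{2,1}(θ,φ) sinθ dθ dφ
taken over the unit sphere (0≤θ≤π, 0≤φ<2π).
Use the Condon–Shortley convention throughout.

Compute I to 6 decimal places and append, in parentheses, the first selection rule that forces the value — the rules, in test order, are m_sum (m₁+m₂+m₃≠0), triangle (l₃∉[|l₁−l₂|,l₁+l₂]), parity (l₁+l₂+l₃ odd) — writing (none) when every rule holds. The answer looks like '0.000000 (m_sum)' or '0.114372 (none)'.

m-sum 0 ✓  L=6 even ✓  0≤2≤4 ✓
Π(2lᵢ+1) = 5×5×5 = 125
triangle coeff Δ(2,2,2) = 1/630
Σ_t [0,2]: t=0:+1/8 t=1:−1/1 t=2:+1/8 = -3/4
(3j)²=2/35 [(2 2 2; 0 0 0)], sign=-1
Σ_t [2,2]: t=2:+1/4 = 1/4
(3j)²=3/35 [(2 2 2; -2 1 1)], sign=-1
⇒ 4πI² = 30/49
I = (+1)√(30/49/(4π)) = 0.22072812
No selection rule forces the value: the integral is nonzero (none).

0.220728 (none)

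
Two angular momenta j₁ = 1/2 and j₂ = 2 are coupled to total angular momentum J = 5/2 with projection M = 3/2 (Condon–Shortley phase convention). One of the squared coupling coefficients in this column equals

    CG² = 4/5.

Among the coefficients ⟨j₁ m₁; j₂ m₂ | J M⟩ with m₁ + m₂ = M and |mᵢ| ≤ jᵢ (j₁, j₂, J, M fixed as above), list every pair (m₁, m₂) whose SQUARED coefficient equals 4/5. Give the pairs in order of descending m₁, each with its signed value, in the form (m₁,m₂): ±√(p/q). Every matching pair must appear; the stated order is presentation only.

(1/2,1): +√(4/5)

Admissible pairs with m₁+m₂ = M = 3/2: (-1/2,2), (1/2,1)
  (m₁,m₂)=(1/2,1): CG² = 4/5, CG = +√(4/5)   ← matches the target
  (m₁,m₂)=(-1/2,2): CG² = 1/5, CG = +√(1/5)
Pairs with CG² = 4/5: (1/2,1): +√(4/5)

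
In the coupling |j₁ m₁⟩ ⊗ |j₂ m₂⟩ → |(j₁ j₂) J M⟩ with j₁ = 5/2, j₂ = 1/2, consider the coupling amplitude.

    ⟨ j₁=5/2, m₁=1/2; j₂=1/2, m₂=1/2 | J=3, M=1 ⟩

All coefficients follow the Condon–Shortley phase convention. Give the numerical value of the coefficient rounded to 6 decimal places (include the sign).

triangle: 0!·5!·1!/7! = 120/5040
(j±m)!: 3!·2!·1!·0!·4!·2! = 576
prefactor² = (2J+1)·Δ·N² = 96
  k=0: +1/(0!·0!·2!·1!·3!·0!) = 1/12
Σ = 1/12  ⇒  CG² = 96·(1/12)² = 2/3
CG = +√(2/3) = +0.816497

+√(2/3) ≈ +0.816497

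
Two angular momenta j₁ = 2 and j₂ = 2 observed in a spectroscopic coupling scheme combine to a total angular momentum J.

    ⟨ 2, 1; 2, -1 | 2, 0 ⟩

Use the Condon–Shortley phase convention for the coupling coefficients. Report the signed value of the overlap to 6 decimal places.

√[5·2!2!2!/7! · 3!1!1!3!2!2!] = √(8/7)
  +(−1)^0/∏(0,2,1,1,1,1)! = 1/2  (running 1/2)
  +(−1)^1/∏(1,1,0,0,2,2)! = -1/4  (running 1/4)
⟨..|..⟩ = √(8/7)·(1/4) = +0.267261

+0.267261  (= +√(1/14))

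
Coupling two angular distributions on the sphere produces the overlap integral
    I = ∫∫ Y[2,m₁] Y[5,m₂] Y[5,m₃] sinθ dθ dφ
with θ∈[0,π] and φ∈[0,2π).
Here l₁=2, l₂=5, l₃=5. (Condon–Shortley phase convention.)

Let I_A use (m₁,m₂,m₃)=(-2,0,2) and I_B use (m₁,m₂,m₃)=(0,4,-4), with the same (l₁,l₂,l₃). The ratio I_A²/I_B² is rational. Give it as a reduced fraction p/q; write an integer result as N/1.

35/9

Shared (l₁,l₂,l₃)=(2,5,5): N and (l;000)² cancel in I_A²/I_B².
A: Δ = 2!·2!·8!/13! = 1/38610; Racah Σ t=2..2: t=2:+1/2880 = 1/2880; ⇒ 3j(2 5 5; -2 0 2)² = 14/429, sgn -1
B: Δ = 2!·2!·8!/13! = 1/38610; Racah Σ t=1..2: t=1:−1/40320 t=2:+1/20160 = 1/40320; ⇒ 3j(2 5 5; 0 4 -4)² = 6/715, sgn -1
I_A²/I_B² = (14/429)/(6/715) = 35/9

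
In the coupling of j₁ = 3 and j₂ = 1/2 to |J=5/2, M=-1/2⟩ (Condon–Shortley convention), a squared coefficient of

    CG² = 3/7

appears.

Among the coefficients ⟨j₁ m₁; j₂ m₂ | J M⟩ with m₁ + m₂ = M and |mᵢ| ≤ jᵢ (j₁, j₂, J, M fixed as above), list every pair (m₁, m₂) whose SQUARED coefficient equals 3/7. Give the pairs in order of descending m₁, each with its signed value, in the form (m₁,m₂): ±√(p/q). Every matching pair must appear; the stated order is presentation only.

Admissible pairs with m₁+m₂ = M = -1/2: (-1,1/2), (0,-1/2)
  (m₁,m₂)=(0,-1/2): CG² = 3/7, CG = +√(3/7)   ← matches the target
  (m₁,m₂)=(-1,1/2): CG² = 4/7, CG = −√(4/7)
Pairs with CG² = 3/7: (0,-1/2): +√(3/7)

(0,-1/2): +√(3/7)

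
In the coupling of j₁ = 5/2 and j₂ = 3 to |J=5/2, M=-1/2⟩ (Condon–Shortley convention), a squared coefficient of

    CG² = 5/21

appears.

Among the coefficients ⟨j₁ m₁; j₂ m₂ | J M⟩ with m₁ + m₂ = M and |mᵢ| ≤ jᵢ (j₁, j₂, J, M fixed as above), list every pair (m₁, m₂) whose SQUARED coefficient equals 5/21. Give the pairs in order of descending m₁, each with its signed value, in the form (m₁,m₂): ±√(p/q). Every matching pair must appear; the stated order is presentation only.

(5/2,-3): +√(5/21)

Admissible pairs with m₁+m₂ = M = -1/2: (-5/2,2), (-3/2,1), (-1/2,0), (1/2,-1), (3/2,-2), (5/2,-3)
  (m₁,m₂)=(5/2,-3): CG² = 5/21, CG = +√(5/21)   ← matches the target
  (m₁,m₂)=(3/2,-2): CG² = 1/14, CG = +√(1/14)
  (m₁,m₂)=(1/2,-1): CG² = 8/35, CG = −√(8/35)
  (m₁,m₂)=(-1/2,0): CG² = 8/105, CG = +√(8/105)
  (m₁,m₂)=(-3/2,1): CG² = 1/35, CG = +√(1/35)
  (m₁,m₂)=(-5/2,2): CG² = 5/14, CG = −√(5/14)
Pairs with CG² = 5/21: (5/2,-3): +√(5/21)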